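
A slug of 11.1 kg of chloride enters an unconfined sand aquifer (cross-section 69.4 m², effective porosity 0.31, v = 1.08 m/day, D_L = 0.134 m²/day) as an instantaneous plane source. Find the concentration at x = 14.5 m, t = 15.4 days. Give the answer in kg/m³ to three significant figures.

For an instantaneous plane source, C(x,t) = M/(n_e·A·√(4πDt)) · exp(−(x−vt)²/(4Dt)), with n_e·A the pore (flow) area.
Plume center vt = 1.08 × 15.4 = 16.632 m, so the well at 14.5 m is 2.132 m upgradient of the peak.
√(4πDt) = 5.092 m, giving peak height M/(n_e·A·√(4πDt)) = 11.1/(0.31 × 69.4 × 5.092) = 0.1013 kg/m³.
(x−vt)²/(4Dt) = (-2.132)²/(4 × 0.134 × 15.4) = 0.5507; exp(−0.5507) = 0.5765.
C = 0.1013 × 0.5765 = 0.0584 kg/m³.

0.0584 kg/m³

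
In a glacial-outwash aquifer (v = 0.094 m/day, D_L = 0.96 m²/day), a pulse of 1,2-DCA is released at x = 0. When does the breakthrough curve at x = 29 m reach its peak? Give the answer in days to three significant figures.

For the 1D instantaneous-source solution, setting ∂C/∂t = 0 at fixed x gives v²t² + 2Dt − x² = 0, so t = (√(D² + v²x²) − D)/v².
√(D² + v²x²) = √(0.96² + 0.094² × 29²) = 2.890; v² = 0.008836.
t = (2.890 − 0.96)/0.008836 = 218 days (vs. the pure-advection estimate x/v = 309 d).

218 days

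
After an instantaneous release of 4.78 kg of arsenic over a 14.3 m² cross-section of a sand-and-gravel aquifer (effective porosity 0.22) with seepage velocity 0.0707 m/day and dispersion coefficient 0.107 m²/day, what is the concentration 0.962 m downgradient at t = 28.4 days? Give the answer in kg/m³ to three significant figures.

For an instantaneous plane source, C(x,t) = M/(n_e·A·√(4πDt)) · exp(−(x−vt)²/(4Dt)), with n_e·A the pore (flow) area.
Plume center vt = 0.0707 × 28.4 = 2.00788 m, so the well at 0.962 m is 1.04588 m upgradient of the peak.
√(4πDt) = 6.180 m, giving peak height M/(n_e·A·√(4πDt)) = 4.78/(0.22 × 14.3 × 6.180) = 0.2459 kg/m³.
(x−vt)²/(4Dt) = (-1.04588)²/(4 × 0.107 × 28.4) = 0.08999; exp(−0.08999) = 0.9139.
C = 0.2459 × 0.9139 = 0.225 kg/m³.

0.225 kg/m³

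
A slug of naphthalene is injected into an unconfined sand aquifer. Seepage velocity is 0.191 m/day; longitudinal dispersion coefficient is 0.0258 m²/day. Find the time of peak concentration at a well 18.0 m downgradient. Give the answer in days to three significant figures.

For the 1D instantaneous-source solution, setting ∂C/∂t = 0 at fixed x gives v²t² + 2Dt − x² = 0, so t = (√(D² + v²x²) − D)/v².
√(D² + v²x²) = √(0.0258² + 0.191² × 18.0²) = 3.438; v² = 0.036481.
t = (3.438 − 0.0258)/0.036481 = 93.5 days (vs. the pure-advection estimate x/v = 94.2 d).

93.5 days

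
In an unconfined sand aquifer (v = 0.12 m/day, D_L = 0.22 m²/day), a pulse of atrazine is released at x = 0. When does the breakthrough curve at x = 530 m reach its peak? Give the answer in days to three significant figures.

For the 1D instantaneous-source solution, setting ∂C/∂t = 0 at fixed x gives v²t² + 2Dt − x² = 0, so t = (√(D² + v²x²) − D)/v².
√(D² + v²x²) = √(0.22² + 0.12² × 530²) = 63.60; v² = 0.0144.
t = (63.60 − 0.22)/0.0144 = 4400 days (vs. the pure-advection estimate x/v = 4420 d).

4400 days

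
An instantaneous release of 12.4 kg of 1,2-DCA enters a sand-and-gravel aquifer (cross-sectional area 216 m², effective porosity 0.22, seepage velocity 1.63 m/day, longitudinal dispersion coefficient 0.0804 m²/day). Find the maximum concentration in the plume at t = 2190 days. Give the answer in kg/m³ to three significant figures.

The peak of an instantaneous 1D plume sits at x = vt; there the Gaussian factor is 1 and C_max = M/(n_e·A·√(4πDt)), where n_e·A is the pore area the mass is dissolved in.
√(4πDt) = √(4π × 0.0804 × 2190) = 47.04 m, so C_max = 12.4/(0.22 × 216 × 47.04) = 0.00555 kg/m³.

0.00555 kg/m³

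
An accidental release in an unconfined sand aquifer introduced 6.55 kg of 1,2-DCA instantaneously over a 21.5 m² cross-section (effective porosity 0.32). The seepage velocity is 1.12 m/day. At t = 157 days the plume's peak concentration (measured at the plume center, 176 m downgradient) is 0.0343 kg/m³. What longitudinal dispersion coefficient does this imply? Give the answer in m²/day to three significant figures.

At the plume center C_max = M/(n_e·A·√(4πDt)), so D = M²/(4πt·(n_e·A·C_max)²).
n_e·A·C_max = 0.32 × 21.5 × 0.0343 = 0.2360 kg/m.
D = 6.55²/(4π × 157 × 0.2360²) = 0.390 m²/day.

0.390 m²/day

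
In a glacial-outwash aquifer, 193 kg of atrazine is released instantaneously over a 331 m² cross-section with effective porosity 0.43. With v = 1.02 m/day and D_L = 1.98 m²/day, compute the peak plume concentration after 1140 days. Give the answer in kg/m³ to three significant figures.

The peak of an instantaneous 1D plume sits at x = vt; there the Gaussian factor is 1 and C_max = M/(n_e·A·√(4πDt)), where n_e·A is the pore area the mass is dissolved in.
√(4πDt) = √(4π × 1.98 × 1140) = 168.4 m, so C_max = 193/(0.43 × 331 × 168.4) = 0.00805 kg/m³.

0.00805 kg/m³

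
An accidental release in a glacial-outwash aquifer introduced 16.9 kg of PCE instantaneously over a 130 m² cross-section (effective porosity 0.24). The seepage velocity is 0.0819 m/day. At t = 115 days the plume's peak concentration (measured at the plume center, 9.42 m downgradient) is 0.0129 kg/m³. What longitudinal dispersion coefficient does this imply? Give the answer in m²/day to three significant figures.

At the plume center C_max = M/(n_e·A·√(4πDt)), so D = M²/(4πt·(n_e·A·C_max)²).
n_e·A·C_max = 0.24 × 130 × 0.0129 = 0.4025 kg/m.
D = 16.9²/(4π × 115 × 0.4025²) = 1.22 m²/day.

1.22 m²/day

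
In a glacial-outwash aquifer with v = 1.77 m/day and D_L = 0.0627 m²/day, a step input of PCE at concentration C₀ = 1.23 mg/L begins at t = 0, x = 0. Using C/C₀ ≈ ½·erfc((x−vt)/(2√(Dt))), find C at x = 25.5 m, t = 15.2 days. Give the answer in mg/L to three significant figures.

For a continuous step input, C/C₀ ≈ ½·erfc((x−vt)/(2√(Dt))).
vt = 1.77 × 15.2 = 26.904 m and 2√(Dt) = 2√(0.0627 × 15.2) = 1.952 m.
Argument (x−vt)/(2√(Dt)) = (25.5 − 26.904)/1.952 = -0.7193; ½·erfc(-0.7193) = 0.8455.
C = 1.23 × 0.8455 = 1.04 mg/L.

1.04 mg/L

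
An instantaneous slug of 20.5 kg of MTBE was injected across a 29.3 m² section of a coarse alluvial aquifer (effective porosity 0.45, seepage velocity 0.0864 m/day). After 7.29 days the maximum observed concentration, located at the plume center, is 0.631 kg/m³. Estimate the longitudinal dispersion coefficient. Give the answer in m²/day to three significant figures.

0.0663 m²/day

At the plume center C_max = M/(n_e·A·√(4πDt)), so D = M²/(4πt·(n_e·A·C_max)²).
n_e·A·C_max = 0.45 × 29.3 × 0.631 = 8.320 kg/m.
D = 20.5²/(4π × 7.29 × 8.320²) = 0.0663 m²/day.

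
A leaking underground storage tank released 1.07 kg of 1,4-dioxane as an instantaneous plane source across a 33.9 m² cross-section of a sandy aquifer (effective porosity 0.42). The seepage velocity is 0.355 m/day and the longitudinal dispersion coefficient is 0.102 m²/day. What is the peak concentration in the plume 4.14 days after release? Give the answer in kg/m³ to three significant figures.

0.0326 kg/m³

The peak of an instantaneous 1D plume sits at x = vt; there the Gaussian factor is 1 and C_max = M/(n_e·A·√(4πDt)), where n_e·A is the pore area the mass is dissolved in.
√(4πDt) = √(4π × 0.102 × 4.14) = 2.304 m, so C_max = 1.07/(0.42 × 33.9 × 2.304) = 0.0326 kg/m³.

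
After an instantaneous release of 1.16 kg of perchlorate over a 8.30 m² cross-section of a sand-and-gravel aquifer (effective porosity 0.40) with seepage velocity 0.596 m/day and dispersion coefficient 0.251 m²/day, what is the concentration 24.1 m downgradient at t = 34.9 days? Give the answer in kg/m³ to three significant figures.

For an instantaneous plane source, C(x,t) = M/(n_e·A·√(4πDt)) · exp(−(x−vt)²/(4Dt)), with n_e·A the pore (flow) area.
Plume center vt = 0.596 × 34.9 = 20.8004 m, so the well at 24.1 m is 3.2996 m downgradient of the peak.
√(4πDt) = 10.49 m, giving peak height M/(n_e·A·√(4πDt)) = 1.16/(0.40 × 8.30 × 10.49) = 0.03331 kg/m³.
(x−vt)²/(4Dt) = (3.2996)²/(4 × 0.251 × 34.9) = 0.3107; exp(−0.3107) = 0.7329.
C = 0.03331 × 0.7329 = 0.0244 kg/m³.

0.0244 kg/m³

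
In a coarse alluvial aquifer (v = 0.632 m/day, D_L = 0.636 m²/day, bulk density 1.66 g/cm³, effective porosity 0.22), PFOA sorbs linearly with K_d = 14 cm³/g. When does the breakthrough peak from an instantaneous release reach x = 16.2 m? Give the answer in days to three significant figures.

Retardation factor R = 1 + ρ_b·K_d/n = 1 + 1.66 × 14/0.22 = 106.6.
Sorption retards both mechanisms: v_R = v/R = 0.005929 m/day, D_R = D/R = 0.005966 m²/day.
Peak time from v_R²t² + 2D_R t − x² = 0: t = (√(D_R² + v_R²x²) − D_R)/v_R².
√(D_R² + v_R²x²) = √(0.005966² + 0.005929² × 16.2²) = 0.09623; v_R² = 3.515e-05.
t = (0.09623 − 0.005966)/3.515e-05 = 2570 days.

2570 days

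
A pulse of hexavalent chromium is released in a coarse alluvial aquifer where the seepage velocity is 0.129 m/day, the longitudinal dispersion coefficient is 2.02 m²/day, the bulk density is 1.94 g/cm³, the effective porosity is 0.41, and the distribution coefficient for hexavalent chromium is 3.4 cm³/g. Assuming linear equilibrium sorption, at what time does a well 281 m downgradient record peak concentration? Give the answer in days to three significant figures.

Retardation factor R = 1 + ρ_b·K_d/n = 1 + 1.94 × 3.4/0.41 = 17.09.
Sorption retards both mechanisms: v_R = v/R = 0.007548 m/day, D_R = D/R = 0.1182 m²/day.
Peak time from v_R²t² + 2D_R t − x² = 0: t = (√(D_R² + v_R²x²) − D_R)/v_R².
√(D_R² + v_R²x²) = √(0.1182² + 0.007548² × 281²) = 2.124; v_R² = 5.697e-05.
t = (2.124 − 0.1182)/5.697e-05 = 35200 days.

35200 days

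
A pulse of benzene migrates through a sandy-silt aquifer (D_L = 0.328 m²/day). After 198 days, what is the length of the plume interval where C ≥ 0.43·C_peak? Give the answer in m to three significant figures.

The plume is Gaussian with σ = √(2Dt) = √(2 × 0.328 × 198) = 11.40 m.
C/C_peak = exp(−Δx²/(2σ²)) = 0.43 ⇒ Δx = σ·√(−2 ln 0.43) = 11.40 × 1.299 = 14.81 m.
Width = 2Δx = 29.6 m.

29.6 m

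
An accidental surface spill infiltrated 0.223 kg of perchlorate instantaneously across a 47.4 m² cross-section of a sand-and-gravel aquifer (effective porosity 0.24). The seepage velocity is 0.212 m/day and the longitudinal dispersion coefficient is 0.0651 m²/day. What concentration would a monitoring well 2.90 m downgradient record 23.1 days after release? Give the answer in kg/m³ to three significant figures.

0.00232 kg/m³

For an instantaneous plane source, C(x,t) = M/(n_e·A·√(4πDt)) · exp(−(x−vt)²/(4Dt)), with n_e·A the pore (flow) area.
Plume center vt = 0.212 × 23.1 = 4.8972 m, so the well at 2.90 m is 1.9972 m upgradient of the peak.
√(4πDt) = 4.347 m, giving peak height M/(n_e·A·√(4πDt)) = 0.223/(0.24 × 47.4 × 4.347) = 0.004509 kg/m³.
(x−vt)²/(4Dt) = (-1.9972)²/(4 × 0.0651 × 23.1) = 0.6631; exp(−0.6631) = 0.5153.
C = 0.004509 × 0.5153 = 0.00232 kg/m³.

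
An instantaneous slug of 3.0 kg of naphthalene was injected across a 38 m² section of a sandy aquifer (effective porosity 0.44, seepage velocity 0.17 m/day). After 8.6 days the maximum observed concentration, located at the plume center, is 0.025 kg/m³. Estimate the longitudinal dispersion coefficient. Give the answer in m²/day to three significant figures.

0.477 m²/day

At the plume center C_max = M/(n_e·A·√(4πDt)), so D = M²/(4πt·(n_e·A·C_max)²).
n_e·A·C_max = 0.44 × 38 × 0.025 = 0.4180 kg/m.
D = 3.0²/(4π × 8.6 × 0.4180²) = 0.477 m²/day.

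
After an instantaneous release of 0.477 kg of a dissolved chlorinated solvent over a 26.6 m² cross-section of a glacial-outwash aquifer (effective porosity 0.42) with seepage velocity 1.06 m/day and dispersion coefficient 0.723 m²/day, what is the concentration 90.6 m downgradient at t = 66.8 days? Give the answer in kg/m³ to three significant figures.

0.000228 kg/m³

For an instantaneous plane source, C(x,t) = M/(n_e·A·√(4πDt)) · exp(−(x−vt)²/(4Dt)), with n_e·A the pore (flow) area.
Plume center vt = 1.06 × 66.8 = 70.808 m, so the well at 90.6 m is 19.792 m downgradient of the peak.
√(4πDt) = 24.64 m, giving peak height M/(n_e·A·√(4πDt)) = 0.477/(0.42 × 26.6 × 24.64) = 0.001733 kg/m³.
(x−vt)²/(4Dt) = (19.792)²/(4 × 0.723 × 66.8) = 2.028; exp(−2.028) = 0.1316.
C = 0.001733 × 0.1316 = 0.000228 kg/m³.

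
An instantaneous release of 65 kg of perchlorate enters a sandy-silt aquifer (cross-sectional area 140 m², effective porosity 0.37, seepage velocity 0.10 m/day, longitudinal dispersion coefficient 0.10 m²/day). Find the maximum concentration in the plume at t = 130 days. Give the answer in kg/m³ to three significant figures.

The peak of an instantaneous 1D plume sits at x = vt; there the Gaussian factor is 1 and C_max = M/(n_e·A·√(4πDt)), where n_e·A is the pore area the mass is dissolved in.
√(4πDt) = √(4π × 0.10 × 130) = 12.78 m, so C_max = 65/(0.37 × 140 × 12.78) = 0.0982 kg/m³.

0.0982 kg/m³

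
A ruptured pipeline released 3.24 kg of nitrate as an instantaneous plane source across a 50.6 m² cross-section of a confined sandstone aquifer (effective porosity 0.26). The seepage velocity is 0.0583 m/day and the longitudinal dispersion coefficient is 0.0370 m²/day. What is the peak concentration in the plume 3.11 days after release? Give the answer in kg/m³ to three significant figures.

The peak of an instantaneous 1D plume sits at x = vt; there the Gaussian factor is 1 and C_max = M/(n_e·A·√(4πDt)), where n_e·A is the pore area the mass is dissolved in.
√(4πDt) = √(4π × 0.0370 × 3.11) = 1.203 m, so C_max = 3.24/(0.26 × 50.6 × 1.203) = 0.205 kg/m³.

0.205 kg/m³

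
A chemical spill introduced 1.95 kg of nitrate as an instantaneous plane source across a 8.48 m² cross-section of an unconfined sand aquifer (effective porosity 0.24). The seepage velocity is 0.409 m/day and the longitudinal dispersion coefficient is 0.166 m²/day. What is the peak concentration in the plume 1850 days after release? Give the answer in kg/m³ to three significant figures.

The peak of an instantaneous 1D plume sits at x = vt; there the Gaussian factor is 1 and C_max = M/(n_e·A·√(4πDt)), where n_e·A is the pore area the mass is dissolved in.
√(4πDt) = √(4π × 0.166 × 1850) = 62.12 m, so C_max = 1.95/(0.24 × 8.48 × 62.12) = 0.0154 kg/m³.

0.0154 kg/m³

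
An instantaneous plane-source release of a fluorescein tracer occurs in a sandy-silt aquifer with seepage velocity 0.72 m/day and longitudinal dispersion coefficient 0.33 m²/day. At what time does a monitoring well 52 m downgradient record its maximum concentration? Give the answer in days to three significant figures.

71.6 days

For the 1D instantaneous-source solution, setting ∂C/∂t = 0 at fixed x gives v²t² + 2Dt − x² = 0, so t = (√(D² + v²x²) − D)/v².
√(D² + v²x²) = √(0.33² + 0.72² × 52²) = 37.44; v² = 0.5184.
t = (37.44 − 0.33)/0.5184 = 71.6 days (vs. the pure-advection estimate x/v = 72.2 d).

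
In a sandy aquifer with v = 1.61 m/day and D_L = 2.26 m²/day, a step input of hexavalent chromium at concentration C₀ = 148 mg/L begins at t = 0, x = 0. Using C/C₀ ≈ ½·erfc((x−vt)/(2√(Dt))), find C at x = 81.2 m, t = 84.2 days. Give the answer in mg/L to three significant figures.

For a continuous step input, C/C₀ ≈ ½·erfc((x−vt)/(2√(Dt))).
vt = 1.61 × 84.2 = 135.562 m and 2√(Dt) = 2√(2.26 × 84.2) = 27.59 m.
Argument (x−vt)/(2√(Dt)) = (81.2 − 135.562)/27.59 = -1.970; ½·erfc(-1.970) = 0.9973.
C = 148 × 0.9973 = 148 mg/L.

148 mg/L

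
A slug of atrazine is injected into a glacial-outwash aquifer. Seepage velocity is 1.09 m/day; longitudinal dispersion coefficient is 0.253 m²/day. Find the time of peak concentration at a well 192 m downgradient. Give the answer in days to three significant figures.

For the 1D instantaneous-source solution, setting ∂C/∂t = 0 at fixed x gives v²t² + 2Dt − x² = 0, so t = (√(D² + v²x²) − D)/v².
√(D² + v²x²) = √(0.253² + 1.09² × 192²) = 209.3; v² = 1.1881.
t = (209.3 − 0.253)/1.1881 = 176 days (vs. the pure-advection estimate x/v = 176 d).

176 days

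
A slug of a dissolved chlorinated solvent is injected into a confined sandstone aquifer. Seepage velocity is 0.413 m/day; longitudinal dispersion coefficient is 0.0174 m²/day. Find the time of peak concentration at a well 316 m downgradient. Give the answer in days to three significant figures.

765 days

For the 1D instantaneous-source solution, setting ∂C/∂t = 0 at fixed x gives v²t² + 2Dt − x² = 0, so t = (√(D² + v²x²) − D)/v².
√(D² + v²x²) = √(0.0174² + 0.413² × 316²) = 130.5; v² = 0.170569.
t = (130.5 − 0.0174)/0.170569 = 765 days (vs. the pure-advection estimate x/v = 765 d).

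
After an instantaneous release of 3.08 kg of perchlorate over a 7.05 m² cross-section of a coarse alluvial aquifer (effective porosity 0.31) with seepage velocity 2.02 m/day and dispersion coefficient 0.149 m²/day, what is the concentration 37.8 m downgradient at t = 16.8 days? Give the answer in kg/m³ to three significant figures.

For an instantaneous plane source, C(x,t) = M/(n_e·A·√(4πDt)) · exp(−(x−vt)²/(4Dt)), with n_e·A the pore (flow) area.
Plume center vt = 2.02 × 16.8 = 33.936 m, so the well at 37.8 m is 3.864 m downgradient of the peak.
√(4πDt) = 5.609 m, giving peak height M/(n_e·A·√(4πDt)) = 3.08/(0.31 × 7.05 × 5.609) = 0.2513 kg/m³.
(x−vt)²/(4Dt) = (3.864)²/(4 × 0.149 × 16.8) = 1.491; exp(−1.491) = 0.2251.
C = 0.2513 × 0.2251 = 0.0566 kg/m³.

0.0566 kg/m³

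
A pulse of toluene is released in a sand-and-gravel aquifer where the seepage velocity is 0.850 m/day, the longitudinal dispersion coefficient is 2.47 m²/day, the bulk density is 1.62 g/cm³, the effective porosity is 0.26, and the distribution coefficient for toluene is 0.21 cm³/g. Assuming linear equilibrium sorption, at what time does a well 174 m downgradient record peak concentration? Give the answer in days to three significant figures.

Retardation factor R = 1 + ρ_b·K_d/n = 1 + 1.62 × 0.21/0.26 = 2.308.
Sorption retards both mechanisms: v_R = v/R = 0.3683 m/day, D_R = D/R = 1.070 m²/day.
Peak time from v_R²t² + 2D_R t − x² = 0: t = (√(D_R² + v_R²x²) − D_R)/v_R².
√(D_R² + v_R²x²) = √(1.070² + 0.3683² × 174²) = 64.09; v_R² = 0.1356.
t = (64.09 − 1.070)/0.1356 = 465 days.

465 days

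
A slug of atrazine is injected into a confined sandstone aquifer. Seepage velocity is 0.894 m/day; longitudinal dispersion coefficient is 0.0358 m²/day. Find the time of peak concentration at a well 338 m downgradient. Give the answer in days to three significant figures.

For the 1D instantaneous-source solution, setting ∂C/∂t = 0 at fixed x gives v²t² + 2Dt − x² = 0, so t = (√(D² + v²x²) − D)/v².
√(D² + v²x²) = √(0.0358² + 0.894² × 338²) = 302.2; v² = 0.799236.
t = (302.2 − 0.0358)/0.799236 = 378 days (vs. the pure-advection estimate x/v = 378 d).

378 days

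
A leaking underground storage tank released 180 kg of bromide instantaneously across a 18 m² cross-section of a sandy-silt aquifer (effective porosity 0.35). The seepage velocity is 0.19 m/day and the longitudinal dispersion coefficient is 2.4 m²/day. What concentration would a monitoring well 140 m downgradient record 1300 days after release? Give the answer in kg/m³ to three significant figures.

For an instantaneous plane source, C(x,t) = M/(n_e·A·√(4πDt)) · exp(−(x−vt)²/(4Dt)), with n_e·A the pore (flow) area.
Plume center vt = 0.19 × 1300 = 247 m, so the well at 140 m is 107 m upgradient of the peak.
√(4πDt) = 198.0 m, giving peak height M/(n_e·A·√(4πDt)) = 180/(0.35 × 18 × 198.0) = 0.1443 kg/m³.
(x−vt)²/(4Dt) = (-107)²/(4 × 2.4 × 1300) = 0.9174; exp(−0.9174) = 0.3996.
C = 0.1443 × 0.3996 = 0.0577 kg/m³.

0.0577 kg/m³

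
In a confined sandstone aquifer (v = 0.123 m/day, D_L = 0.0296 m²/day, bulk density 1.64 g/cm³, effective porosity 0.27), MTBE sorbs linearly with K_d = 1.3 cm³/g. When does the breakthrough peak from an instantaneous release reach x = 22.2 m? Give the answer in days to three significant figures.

Retardation factor R = 1 + ρ_b·K_d/n = 1 + 1.64 × 1.3/0.27 = 8.896.
Sorption retards both mechanisms: v_R = v/R = 0.01383 m/day, D_R = D/R = 0.003327 m²/day.
Peak time from v_R²t² + 2D_R t − x² = 0: t = (√(D_R² + v_R²x²) − D_R)/v_R².
√(D_R² + v_R²x²) = √(0.003327² + 0.01383² × 22.2²) = 0.3070; v_R² = 0.0001913.
t = (0.3070 − 0.003327)/0.0001913 = 1590 days.

1590 days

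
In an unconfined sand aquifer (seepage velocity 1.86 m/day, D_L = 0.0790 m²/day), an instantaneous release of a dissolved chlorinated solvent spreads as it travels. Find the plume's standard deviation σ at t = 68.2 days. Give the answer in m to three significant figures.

3.28 m

Dispersive spreading gives a Gaussian with σ² = 2Dt; advection only shifts the center.
σ = √(2 × 0.0790 × 68.2) = 3.28 m.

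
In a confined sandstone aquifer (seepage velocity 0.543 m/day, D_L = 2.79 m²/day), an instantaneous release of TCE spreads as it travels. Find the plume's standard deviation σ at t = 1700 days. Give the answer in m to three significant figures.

Dispersive spreading gives a Gaussian with σ² = 2Dt; advection only shifts the center.
σ = √(2 × 2.79 × 1700) = 97.4 m.

97.4 m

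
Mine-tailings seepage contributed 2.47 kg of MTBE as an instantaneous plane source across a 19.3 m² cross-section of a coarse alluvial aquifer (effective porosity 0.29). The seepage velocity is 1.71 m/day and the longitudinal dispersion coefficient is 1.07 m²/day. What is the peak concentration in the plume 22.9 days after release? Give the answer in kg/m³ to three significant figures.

The peak of an instantaneous 1D plume sits at x = vt; there the Gaussian factor is 1 and C_max = M/(n_e·A·√(4πDt)), where n_e·A is the pore area the mass is dissolved in.
√(4πDt) = √(4π × 1.07 × 22.9) = 17.55 m, so C_max = 2.47/(0.29 × 19.3 × 17.55) = 0.0251 kg/m³.

0.0251 kg/m³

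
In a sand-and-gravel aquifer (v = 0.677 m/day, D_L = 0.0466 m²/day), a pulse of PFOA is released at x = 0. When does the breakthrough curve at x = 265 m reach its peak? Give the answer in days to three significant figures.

For the 1D instantaneous-source solution, setting ∂C/∂t = 0 at fixed x gives v²t² + 2Dt − x² = 0, so t = (√(D² + v²x²) − D)/v².
√(D² + v²x²) = √(0.0466² + 0.677² × 265²) = 179.4; v² = 0.458329.
t = (179.4 − 0.0466)/0.458329 = 391 days (vs. the pure-advection estimate x/v = 391 d).

391 days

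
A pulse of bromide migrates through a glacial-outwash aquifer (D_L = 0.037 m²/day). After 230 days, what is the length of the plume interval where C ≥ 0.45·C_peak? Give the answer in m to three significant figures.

The plume is Gaussian with σ = √(2Dt) = √(2 × 0.037 × 230) = 4.126 m.
C/C_peak = exp(−Δx²/(2σ²)) = 0.45 ⇒ Δx = σ·√(−2 ln 0.45) = 4.126 × 1.264 = 5.215 m.
Width = 2Δx = 10.4 m.

10.4 m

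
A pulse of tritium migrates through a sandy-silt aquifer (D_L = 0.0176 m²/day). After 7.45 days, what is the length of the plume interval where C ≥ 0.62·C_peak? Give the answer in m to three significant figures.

The plume is Gaussian with σ = √(2Dt) = √(2 × 0.0176 × 7.45) = 0.5121 m.
C/C_peak = exp(−Δx²/(2σ²)) = 0.62 ⇒ Δx = σ·√(−2 ln 0.62) = 0.5121 × 0.9778 = 0.5007 m.
Width = 2Δx = 1.00 m.

1.00 m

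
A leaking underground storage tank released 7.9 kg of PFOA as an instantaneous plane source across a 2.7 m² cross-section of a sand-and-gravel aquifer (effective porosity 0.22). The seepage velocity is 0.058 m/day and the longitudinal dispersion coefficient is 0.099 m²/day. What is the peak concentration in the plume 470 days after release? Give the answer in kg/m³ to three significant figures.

0.550 kg/m³

The peak of an instantaneous 1D plume sits at x = vt; there the Gaussian factor is 1 and C_max = M/(n_e·A·√(4πDt)), where n_e·A is the pore area the mass is dissolved in.
√(4πDt) = √(4π × 0.099 × 470) = 24.18 m, so C_max = 7.9/(0.22 × 2.7 × 24.18) = 0.550 kg/m³.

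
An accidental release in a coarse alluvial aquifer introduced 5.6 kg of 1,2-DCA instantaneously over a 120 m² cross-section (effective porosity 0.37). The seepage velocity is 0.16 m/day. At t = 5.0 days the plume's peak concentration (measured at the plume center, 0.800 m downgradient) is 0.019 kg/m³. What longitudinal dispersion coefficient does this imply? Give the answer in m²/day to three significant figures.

At the plume center C_max = M/(n_e·A·√(4πDt)), so D = M²/(4πt·(n_e·A·C_max)²).
n_e·A·C_max = 0.37 × 120 × 0.019 = 0.8436 kg/m.
D = 5.6²/(4π × 5.0 × 0.8436²) = 0.701 m²/day.

0.701 m²/day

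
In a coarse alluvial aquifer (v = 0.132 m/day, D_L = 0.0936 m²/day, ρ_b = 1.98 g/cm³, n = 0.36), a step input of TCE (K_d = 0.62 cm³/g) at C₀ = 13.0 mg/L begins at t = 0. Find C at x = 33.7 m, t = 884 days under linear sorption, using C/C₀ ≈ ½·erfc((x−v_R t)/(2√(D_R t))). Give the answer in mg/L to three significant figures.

Retardation factor R = 1 + ρ_b·K_d/n = 1 + 1.98 × 0.62/0.36 = 4.410.
Sorption retards both mechanisms: v_R = v/R = 0.02993 m/day, D_R = D/R = 0.02122 m²/day.
v_R·t = 0.02993 × 884 = 26.45812 m; 2√(D_R t) = 8.662 m; argument = (33.7 − 26.45812)/8.662 = 0.8361.
C = C₀ × ½·erfc(0.8361) = 13.0 × 0.1185 = 1.54 mg/L.

1.54 mg/L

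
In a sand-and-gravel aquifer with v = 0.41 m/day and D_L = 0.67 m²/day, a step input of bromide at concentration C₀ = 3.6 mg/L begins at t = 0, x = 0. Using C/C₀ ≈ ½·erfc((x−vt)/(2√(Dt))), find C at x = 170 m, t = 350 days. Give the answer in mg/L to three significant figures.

For a continuous step input, C/C₀ ≈ ½·erfc((x−vt)/(2√(Dt))).
vt = 0.41 × 350 = 143.5 m and 2√(Dt) = 2√(0.67 × 350) = 30.63 m.
Argument (x−vt)/(2√(Dt)) = (170 − 143.5)/30.63 = 0.8652; ½·erfc(0.8652) = 0.1106.
C = 3.6 × 0.1106 = 0.398 mg/L.

0.398 mg/L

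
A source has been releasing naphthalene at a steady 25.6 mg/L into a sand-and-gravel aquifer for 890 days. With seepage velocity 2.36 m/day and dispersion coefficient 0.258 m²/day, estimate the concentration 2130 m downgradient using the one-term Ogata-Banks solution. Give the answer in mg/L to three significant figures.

For a continuous step input, C/C₀ ≈ ½·erfc((x−vt)/(2√(Dt))).
vt = 2.36 × 890 = 2100.4 m and 2√(Dt) = 2√(0.258 × 890) = 30.31 m.
Argument (x−vt)/(2√(Dt)) = (2130 − 2100.4)/30.31 = 0.9766; ½·erfc(0.9766) = 0.08362.
C = 25.6 × 0.08362 = 2.14 mg/L.

2.14 mg/L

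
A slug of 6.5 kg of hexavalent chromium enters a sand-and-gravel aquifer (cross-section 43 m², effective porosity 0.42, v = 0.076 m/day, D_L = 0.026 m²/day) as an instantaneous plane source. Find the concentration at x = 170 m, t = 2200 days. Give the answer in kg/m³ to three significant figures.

0.0130 kg/m³

For an instantaneous plane source, C(x,t) = M/(n_e·A·√(4πDt)) · exp(−(x−vt)²/(4Dt)), with n_e·A the pore (flow) area.
Plume center vt = 0.076 × 2200 = 167.2 m, so the well at 170 m is 2.8 m downgradient of the peak.
√(4πDt) = 26.81 m, giving peak height M/(n_e·A·√(4πDt)) = 6.5/(0.42 × 43 × 26.81) = 0.01342 kg/m³.
(x−vt)²/(4Dt) = (2.8)²/(4 × 0.026 × 2200) = 0.03427; exp(−0.03427) = 0.9663.
C = 0.01342 × 0.9663 = 0.0130 kg/m³.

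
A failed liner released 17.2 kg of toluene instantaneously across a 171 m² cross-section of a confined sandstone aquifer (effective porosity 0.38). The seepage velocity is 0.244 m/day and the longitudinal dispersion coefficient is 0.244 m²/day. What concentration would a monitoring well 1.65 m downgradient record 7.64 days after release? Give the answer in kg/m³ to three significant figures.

0.0544 kg/m³

For an instantaneous plane source, C(x,t) = M/(n_e·A·√(4πDt)) · exp(−(x−vt)²/(4Dt)), with n_e·A the pore (flow) area.
Plume center vt = 0.244 × 7.64 = 1.86416 m, so the well at 1.65 m is 0.21416 m upgradient of the peak.
√(4πDt) = 4.840 m, giving peak height M/(n_e·A·√(4πDt)) = 17.2/(0.38 × 171 × 4.840) = 0.05469 kg/m³.
(x−vt)²/(4Dt) = (-0.21416)²/(4 × 0.244 × 7.64) = 0.006151; exp(−0.006151) = 0.9939.
C = 0.05469 × 0.9939 = 0.0544 kg/m³.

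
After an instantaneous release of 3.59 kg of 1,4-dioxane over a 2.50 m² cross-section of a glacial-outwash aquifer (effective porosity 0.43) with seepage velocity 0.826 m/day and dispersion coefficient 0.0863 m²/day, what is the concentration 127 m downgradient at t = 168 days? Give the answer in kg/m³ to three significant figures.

0.0227 kg/m³

For an instantaneous plane source, C(x,t) = M/(n_e·A·√(4πDt)) · exp(−(x−vt)²/(4Dt)), with n_e·A the pore (flow) area.
Plume center vt = 0.826 × 168 = 138.768 m, so the well at 127 m is 11.768 m upgradient of the peak.
√(4πDt) = 13.50 m, giving peak height M/(n_e·A·√(4πDt)) = 3.59/(0.43 × 2.50 × 13.50) = 0.2474 kg/m³.
(x−vt)²/(4Dt) = (-11.768)²/(4 × 0.0863 × 168) = 2.388; exp(−2.388) = 0.09181.
C = 0.2474 × 0.09181 = 0.0227 kg/m³.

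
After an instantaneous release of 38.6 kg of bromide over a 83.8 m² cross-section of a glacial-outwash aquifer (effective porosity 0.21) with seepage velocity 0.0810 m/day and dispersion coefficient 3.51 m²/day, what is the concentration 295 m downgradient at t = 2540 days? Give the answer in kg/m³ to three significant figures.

For an instantaneous plane source, C(x,t) = M/(n_e·A·√(4πDt)) · exp(−(x−vt)²/(4Dt)), with n_e·A the pore (flow) area.
Plume center vt = 0.0810 × 2540 = 205.74 m, so the well at 295 m is 89.26 m downgradient of the peak.
√(4πDt) = 334.7 m, giving peak height M/(n_e·A·√(4πDt)) = 38.6/(0.21 × 83.8 × 334.7) = 0.006553 kg/m³.
(x−vt)²/(4Dt) = (89.26)²/(4 × 3.51 × 2540) = 0.2234; exp(−0.2234) = 0.7998.
C = 0.006553 × 0.7998 = 0.00524 kg/m³.

0.00524 kg/m³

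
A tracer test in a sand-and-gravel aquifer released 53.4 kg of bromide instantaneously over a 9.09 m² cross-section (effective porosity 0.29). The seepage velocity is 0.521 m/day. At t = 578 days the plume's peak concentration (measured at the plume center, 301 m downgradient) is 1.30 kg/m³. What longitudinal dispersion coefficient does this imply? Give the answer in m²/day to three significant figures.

At the plume center C_max = M/(n_e·A·√(4πDt)), so D = M²/(4πt·(n_e·A·C_max)²).
n_e·A·C_max = 0.29 × 9.09 × 1.30 = 3.427 kg/m.
D = 53.4²/(4π × 578 × 3.427²) = 0.0334 m²/day.

0.0334 m²/day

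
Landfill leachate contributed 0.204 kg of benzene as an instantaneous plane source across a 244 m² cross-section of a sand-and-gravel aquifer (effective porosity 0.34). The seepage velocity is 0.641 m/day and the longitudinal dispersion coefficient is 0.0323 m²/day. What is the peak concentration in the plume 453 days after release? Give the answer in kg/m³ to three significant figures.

The peak of an instantaneous 1D plume sits at x = vt; there the Gaussian factor is 1 and C_max = M/(n_e·A·√(4πDt)), where n_e·A is the pore area the mass is dissolved in.
√(4πDt) = √(4π × 0.0323 × 453) = 13.56 m, so C_max = 0.204/(0.34 × 244 × 13.56) = 0.000181 kg/m³.

0.000181 kg/m³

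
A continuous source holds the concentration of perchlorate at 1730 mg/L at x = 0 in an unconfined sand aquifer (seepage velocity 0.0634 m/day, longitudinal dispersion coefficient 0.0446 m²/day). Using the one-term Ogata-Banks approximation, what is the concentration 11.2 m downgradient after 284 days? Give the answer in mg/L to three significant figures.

For a continuous step input, C/C₀ ≈ ½·erfc((x−vt)/(2√(Dt))).
vt = 0.0634 × 284 = 18.0056 m and 2√(Dt) = 2√(0.0446 × 284) = 7.118 m.
Argument (x−vt)/(2√(Dt)) = (11.2 − 18.0056)/7.118 = -0.9561; ½·erfc(-0.9561) = 0.9118.
C = 1730 × 0.9118 = 1580 mg/L.

1580 mg/L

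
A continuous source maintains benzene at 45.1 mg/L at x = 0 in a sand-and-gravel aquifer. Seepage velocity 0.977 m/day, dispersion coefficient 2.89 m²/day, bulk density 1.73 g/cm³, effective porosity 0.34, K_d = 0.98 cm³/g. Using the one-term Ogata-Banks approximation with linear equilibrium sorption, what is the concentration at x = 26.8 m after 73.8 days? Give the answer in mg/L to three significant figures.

1.81 mg/L

Retardation factor R = 1 + ρ_b·K_d/n = 1 + 1.73 × 0.98/0.34 = 5.986.
Sorption retards both mechanisms: v_R = v/R = 0.1632 m/day, D_R = D/R = 0.4828 m²/day.
v_R·t = 0.1632 × 73.8 = 12.04416 m; 2√(D_R t) = 11.94 m; argument = (26.8 − 12.04416)/11.94 = 1.236.
C = C₀ × ½·erfc(1.236) = 45.1 × 0.04023 = 1.81 mg/L.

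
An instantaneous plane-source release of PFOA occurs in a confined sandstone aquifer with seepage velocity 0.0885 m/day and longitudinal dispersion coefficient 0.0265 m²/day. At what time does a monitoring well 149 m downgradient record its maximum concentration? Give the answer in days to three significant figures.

For the 1D instantaneous-source solution, setting ∂C/∂t = 0 at fixed x gives v²t² + 2Dt − x² = 0, so t = (√(D² + v²x²) − D)/v².
√(D² + v²x²) = √(0.0265² + 0.0885² × 149²) = 13.19; v² = 0.00783225.
t = (13.19 − 0.0265)/0.00783225 = 1680 days (vs. the pure-advection estimate x/v = 1680 d).

1680 days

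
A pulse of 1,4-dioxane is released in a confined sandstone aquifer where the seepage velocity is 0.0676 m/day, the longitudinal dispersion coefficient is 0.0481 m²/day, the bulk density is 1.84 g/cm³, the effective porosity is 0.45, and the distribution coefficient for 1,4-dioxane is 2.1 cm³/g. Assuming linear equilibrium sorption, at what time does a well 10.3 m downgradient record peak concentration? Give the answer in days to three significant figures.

1360 days

Retardation factor R = 1 + ρ_b·K_d/n = 1 + 1.84 × 2.1/0.45 = 9.587.
Sorption retards both mechanisms: v_R = v/R = 0.007051 m/day, D_R = D/R = 0.005017 m²/day.
Peak time from v_R²t² + 2D_R t − x² = 0: t = (√(D_R² + v_R²x²) − D_R)/v_R².
√(D_R² + v_R²x²) = √(0.005017² + 0.007051² × 10.3²) = 0.07280; v_R² = 4.972e-05.
t = (0.07280 − 0.005017)/4.972e-05 = 1360 days.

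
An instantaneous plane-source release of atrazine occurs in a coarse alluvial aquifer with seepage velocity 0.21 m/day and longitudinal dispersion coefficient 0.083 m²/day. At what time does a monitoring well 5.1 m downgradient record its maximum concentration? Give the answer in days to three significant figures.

For the 1D instantaneous-source solution, setting ∂C/∂t = 0 at fixed x gives v²t² + 2Dt − x² = 0, so t = (√(D² + v²x²) − D)/v².
√(D² + v²x²) = √(0.083² + 0.21² × 5.1²) = 1.074; v² = 0.0441.
t = (1.074 − 0.083)/0.0441 = 22.5 days (vs. the pure-advection estimate x/v = 24.3 d).

22.5 days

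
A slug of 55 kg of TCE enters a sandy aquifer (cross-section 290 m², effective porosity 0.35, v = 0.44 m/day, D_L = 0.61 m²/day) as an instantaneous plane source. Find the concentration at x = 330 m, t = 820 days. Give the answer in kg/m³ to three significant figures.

For an instantaneous plane source, C(x,t) = M/(n_e·A·√(4πDt)) · exp(−(x−vt)²/(4Dt)), with n_e·A the pore (flow) area.
Plume center vt = 0.44 × 820 = 360.8 m, so the well at 330 m is 30.8 m upgradient of the peak.
√(4πDt) = 79.28 m, giving peak height M/(n_e·A·√(4πDt)) = 55/(0.35 × 290 × 79.28) = 0.006835 kg/m³.
(x−vt)²/(4Dt) = (-30.8)²/(4 × 0.61 × 820) = 0.4741; exp(−0.4741) = 0.6224.
C = 0.006835 × 0.6224 = 0.00425 kg/m³.

0.00425 kg/m³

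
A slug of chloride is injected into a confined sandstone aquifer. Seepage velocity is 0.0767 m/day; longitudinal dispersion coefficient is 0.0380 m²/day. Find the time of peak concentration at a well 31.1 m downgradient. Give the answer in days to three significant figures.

For the 1D instantaneous-source solution, setting ∂C/∂t = 0 at fixed x gives v²t² + 2Dt − x² = 0, so t = (√(D² + v²x²) − D)/v².
√(D² + v²x²) = √(0.0380² + 0.0767² × 31.1²) = 2.386; v² = 0.00588289.
t = (2.386 − 0.0380)/0.00588289 = 399 days (vs. the pure-advection estimate x/v = 405 d).

399 days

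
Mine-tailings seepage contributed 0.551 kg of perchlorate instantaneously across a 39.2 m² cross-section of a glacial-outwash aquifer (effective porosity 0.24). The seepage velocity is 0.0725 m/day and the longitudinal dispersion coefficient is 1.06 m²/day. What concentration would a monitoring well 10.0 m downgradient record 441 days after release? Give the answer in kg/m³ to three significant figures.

For an instantaneous plane source, C(x,t) = M/(n_e·A·√(4πDt)) · exp(−(x−vt)²/(4Dt)), with n_e·A the pore (flow) area.
Plume center vt = 0.0725 × 441 = 31.9725 m, so the well at 10.0 m is 21.9725 m upgradient of the peak.
√(4πDt) = 76.64 m, giving peak height M/(n_e·A·√(4πDt)) = 0.551/(0.24 × 39.2 × 76.64) = 0.0007642 kg/m³.
(x−vt)²/(4Dt) = (-21.9725)²/(4 × 1.06 × 441) = 0.2582; exp(−0.2582) = 0.7724.
C = 0.0007642 × 0.7724 = 0.000590 kg/m³.

0.000590 kg/m³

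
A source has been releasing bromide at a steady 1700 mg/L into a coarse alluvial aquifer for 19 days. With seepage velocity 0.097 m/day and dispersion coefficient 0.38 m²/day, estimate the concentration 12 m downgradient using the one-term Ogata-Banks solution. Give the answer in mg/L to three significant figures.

For a continuous step input, C/C₀ ≈ ½·erfc((x−vt)/(2√(Dt))).
vt = 0.097 × 19 = 1.843 m and 2√(Dt) = 2√(0.38 × 19) = 5.374 m.
Argument (x−vt)/(2√(Dt)) = (12 − 1.843)/5.374 = 1.890; ½·erfc(1.890) = 0.003760.
C = 1700 × 0.003760 = 6.39 mg/L.

6.39 mg/L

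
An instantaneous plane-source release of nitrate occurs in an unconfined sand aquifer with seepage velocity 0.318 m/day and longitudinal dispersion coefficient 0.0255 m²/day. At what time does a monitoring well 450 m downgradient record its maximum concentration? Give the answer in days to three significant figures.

1410 days

For the 1D instantaneous-source solution, setting ∂C/∂t = 0 at fixed x gives v²t² + 2Dt − x² = 0, so t = (√(D² + v²x²) − D)/v².
√(D² + v²x²) = √(0.0255² + 0.318² × 450²) = 143.1; v² = 0.101124.
t = (143.1 − 0.0255)/0.101124 = 1410 days (vs. the pure-advection estimate x/v = 1420 d).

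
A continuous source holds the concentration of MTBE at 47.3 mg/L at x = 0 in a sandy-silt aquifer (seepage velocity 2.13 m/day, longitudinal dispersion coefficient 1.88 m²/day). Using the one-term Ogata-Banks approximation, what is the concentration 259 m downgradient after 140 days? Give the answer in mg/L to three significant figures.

For a continuous step input, C/C₀ ≈ ½·erfc((x−vt)/(2√(Dt))).
vt = 2.13 × 140 = 298.2 m and 2√(Dt) = 2√(1.88 × 140) = 32.45 m.
Argument (x−vt)/(2√(Dt)) = (259 − 298.2)/32.45 = -1.208; ½·erfc(-1.208) = 0.9562.
C = 47.3 × 0.9562 = 45.2 mg/L.

45.2 mg/L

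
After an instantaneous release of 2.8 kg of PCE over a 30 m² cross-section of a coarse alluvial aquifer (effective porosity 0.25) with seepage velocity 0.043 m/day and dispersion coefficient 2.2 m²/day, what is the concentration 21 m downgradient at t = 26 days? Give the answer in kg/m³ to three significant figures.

0.00247 kg/m³

For an instantaneous plane source, C(x,t) = M/(n_e·A·√(4πDt)) · exp(−(x−vt)²/(4Dt)), with n_e·A the pore (flow) area.
Plume center vt = 0.043 × 26 = 1.118 m, so the well at 21 m is 19.882 m downgradient of the peak.
√(4πDt) = 26.81 m, giving peak height M/(n_e·A·√(4πDt)) = 2.8/(0.25 × 30 × 26.81) = 0.01393 kg/m³.
(x−vt)²/(4Dt) = (19.882)²/(4 × 2.2 × 26) = 1.728; exp(−1.728) = 0.1776.
C = 0.01393 × 0.1776 = 0.00247 kg/m³.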